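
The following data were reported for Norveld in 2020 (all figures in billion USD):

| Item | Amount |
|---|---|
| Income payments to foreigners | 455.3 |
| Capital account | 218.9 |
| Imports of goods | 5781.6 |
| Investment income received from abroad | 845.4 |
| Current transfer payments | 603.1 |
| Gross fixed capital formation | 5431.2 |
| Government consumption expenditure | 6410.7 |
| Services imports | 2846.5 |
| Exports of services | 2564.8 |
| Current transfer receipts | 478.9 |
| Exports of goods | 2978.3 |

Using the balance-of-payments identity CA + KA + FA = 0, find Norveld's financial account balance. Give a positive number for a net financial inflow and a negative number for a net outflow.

2600.2

Goods balance = 2978.3 - 5781.6 = -2803.3
Services balance = 2564.8 - 2846.5 = -281.7
Trade balance (goods + services) = -2803.3 + (-281.7) = -3085.0
Net primary income = 845.4 - 455.3 = 390.1
Net secondary income = 478.9 - 603.1 = -124.2
Current account = -3085.0 + 390.1 + (-124.2) = -2819.1
Financial account = -(-2819.1 + 218.9) = 2600.2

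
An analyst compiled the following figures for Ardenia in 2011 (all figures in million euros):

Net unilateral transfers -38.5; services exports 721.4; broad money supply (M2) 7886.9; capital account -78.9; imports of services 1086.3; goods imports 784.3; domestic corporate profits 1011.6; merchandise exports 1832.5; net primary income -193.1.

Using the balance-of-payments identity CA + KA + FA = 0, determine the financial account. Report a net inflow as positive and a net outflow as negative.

Goods balance = 1832.5 - 784.3 = 1048.2
Services balance = 721.4 - 1086.3 = -364.9
Trade balance (goods + services) = 1048.2 + (-364.9) = 683.3
Net primary income = -193.1
Net secondary income = -38.5
Current account = 683.3 + (-193.1) + (-38.5) = 451.7
Financial account = -(451.7 + (-78.9)) = -372.8

-372.8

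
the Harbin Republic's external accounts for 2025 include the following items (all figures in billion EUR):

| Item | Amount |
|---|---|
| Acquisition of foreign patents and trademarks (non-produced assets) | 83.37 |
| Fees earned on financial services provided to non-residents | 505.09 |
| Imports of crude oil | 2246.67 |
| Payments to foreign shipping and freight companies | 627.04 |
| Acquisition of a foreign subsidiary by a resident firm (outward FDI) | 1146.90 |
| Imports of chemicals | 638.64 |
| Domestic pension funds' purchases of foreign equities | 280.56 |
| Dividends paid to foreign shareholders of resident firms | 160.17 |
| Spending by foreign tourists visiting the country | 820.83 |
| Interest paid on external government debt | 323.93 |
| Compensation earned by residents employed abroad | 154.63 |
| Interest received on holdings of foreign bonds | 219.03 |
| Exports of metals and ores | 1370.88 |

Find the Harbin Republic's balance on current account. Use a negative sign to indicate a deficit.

-925.99

Goods: -2246.67 + 1370.88 - 638.64 = -1514.43
Services: -627.04 + 820.83 + 505.09 = 698.88
Primary income: 154.63 + 219.03 - 160.17 - 323.93 = -110.44
Current account = (-1514.43) + 698.88 + (-110.44) = -925.99
(Excluded from the current account — capital account: acquisition of foreign patents and trademarks (non-produced assets) 83.37; financial account: acquisition of a foreign subsidiary by a resident firm (outward FDI) 1146.90, domestic pension funds' purchases of foreign equities 280.56.)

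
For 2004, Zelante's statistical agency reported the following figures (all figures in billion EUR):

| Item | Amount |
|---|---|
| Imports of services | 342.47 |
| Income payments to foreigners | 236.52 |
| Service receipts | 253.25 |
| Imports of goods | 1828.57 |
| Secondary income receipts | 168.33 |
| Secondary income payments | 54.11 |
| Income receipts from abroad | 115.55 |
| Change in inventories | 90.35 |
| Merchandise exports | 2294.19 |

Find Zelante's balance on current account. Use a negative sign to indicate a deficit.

369.65

Goods balance = 2294.19 - 1828.57 = 465.62
Services balance = 253.25 - 342.47 = -89.22
Trade balance (goods + services) = 465.62 + (-89.22) = 376.40
Net primary income = 115.55 - 236.52 = -120.97
Net secondary income = 168.33 - 54.11 = 114.22
Current account = 376.40 + (-120.97) + 114.22 = 369.65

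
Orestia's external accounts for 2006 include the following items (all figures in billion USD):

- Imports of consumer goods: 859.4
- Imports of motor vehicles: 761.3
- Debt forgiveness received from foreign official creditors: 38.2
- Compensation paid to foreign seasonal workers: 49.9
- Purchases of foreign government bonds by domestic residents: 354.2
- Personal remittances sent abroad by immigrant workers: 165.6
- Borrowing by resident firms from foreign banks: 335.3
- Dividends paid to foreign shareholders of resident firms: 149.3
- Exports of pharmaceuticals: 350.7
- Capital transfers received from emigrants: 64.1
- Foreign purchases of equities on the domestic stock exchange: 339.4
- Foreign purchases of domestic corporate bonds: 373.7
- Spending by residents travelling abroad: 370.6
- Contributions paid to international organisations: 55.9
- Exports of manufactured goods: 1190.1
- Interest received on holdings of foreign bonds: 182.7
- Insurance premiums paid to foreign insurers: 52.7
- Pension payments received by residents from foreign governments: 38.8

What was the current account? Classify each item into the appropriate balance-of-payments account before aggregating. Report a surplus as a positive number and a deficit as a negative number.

Goods: 1190.1 - 761.3 + 350.7 - 859.4 = -79.9
Services: -370.6 - 52.7 = -423.3
Primary income: -49.9 - 149.3 + 182.7 = -16.5
Secondary income: -55.9 - 165.6 + 38.8 = -182.7
Current account = (-79.9) + (-423.3) + (-16.5) + (-182.7) = -702.4
(Excluded from the current account — capital account: debt forgiveness received from foreign official creditors 38.2, capital transfers received from emigrants 64.1; financial account: purchases of foreign government bonds by domestic residents 354.2, borrowing by resident firms from foreign banks 335.3, foreign purchases of equities on the domestic stock exchange 339.4, foreign purchases of domestic corporate bonds 373.7.)

-702.4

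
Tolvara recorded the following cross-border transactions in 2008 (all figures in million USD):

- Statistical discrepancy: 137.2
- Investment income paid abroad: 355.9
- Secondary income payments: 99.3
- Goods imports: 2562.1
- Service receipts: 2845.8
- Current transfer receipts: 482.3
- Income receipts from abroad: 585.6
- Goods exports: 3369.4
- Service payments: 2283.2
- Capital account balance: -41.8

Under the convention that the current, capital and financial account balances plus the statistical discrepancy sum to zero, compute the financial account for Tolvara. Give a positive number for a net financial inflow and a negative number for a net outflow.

Goods balance = 3369.4 - 2562.1 = 807.3
Services balance = 2845.8 - 2283.2 = 562.6
Trade balance (goods + services) = 807.3 + 562.6 = 1369.9
Net primary income = 585.6 - 355.9 = 229.7
Net secondary income = 482.3 - 99.3 = 383.0
Current account = 1369.9 + 229.7 + 383.0 = 1982.6
Financial account = -(1982.6 + (-41.8) + 137.2) = -2078.0

-2078.0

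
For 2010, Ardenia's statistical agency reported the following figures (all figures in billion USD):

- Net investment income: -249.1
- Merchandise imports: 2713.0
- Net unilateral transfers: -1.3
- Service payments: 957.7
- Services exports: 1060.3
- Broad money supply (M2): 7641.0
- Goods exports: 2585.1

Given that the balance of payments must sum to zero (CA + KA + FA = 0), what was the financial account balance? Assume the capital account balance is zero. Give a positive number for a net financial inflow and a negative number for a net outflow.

Goods balance = 2585.1 - 2713.0 = -127.9
Services balance = 1060.3 - 957.7 = 102.6
Trade balance (goods + services) = -127.9 + 102.6 = -25.3
Net primary income = -249.1
Net secondary income = -1.3
Current account = -25.3 + (-249.1) + (-1.3) = -275.7
Financial account = -(-275.7) = 275.7

275.7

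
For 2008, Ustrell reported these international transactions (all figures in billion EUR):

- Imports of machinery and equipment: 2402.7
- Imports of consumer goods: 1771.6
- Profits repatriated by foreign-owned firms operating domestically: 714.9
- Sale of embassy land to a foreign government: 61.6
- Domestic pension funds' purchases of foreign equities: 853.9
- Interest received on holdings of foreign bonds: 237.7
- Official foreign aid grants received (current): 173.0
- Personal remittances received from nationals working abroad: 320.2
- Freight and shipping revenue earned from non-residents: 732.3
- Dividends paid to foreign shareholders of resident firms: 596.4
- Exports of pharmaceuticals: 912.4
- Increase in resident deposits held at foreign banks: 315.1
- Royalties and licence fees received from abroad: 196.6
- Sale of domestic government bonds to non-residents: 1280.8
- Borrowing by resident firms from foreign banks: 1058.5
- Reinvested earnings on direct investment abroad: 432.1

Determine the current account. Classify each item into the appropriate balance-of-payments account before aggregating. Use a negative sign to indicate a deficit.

Goods: -2402.7 + 912.4 - 1771.6 = -3261.9
Services: 196.6 + 732.3 = 928.9
Primary income: -596.4 + 237.7 + 432.1 - 714.9 = -641.5
Secondary income: 320.2 + 173.0 = 493.2
Current account = (-3261.9) + 928.9 + (-641.5) + 493.2 = -2481.3
(Excluded from the current account — capital account: sale of embassy land to a foreign government 61.6; financial account: domestic pension funds' purchases of foreign equities 853.9, increase in resident deposits held at foreign banks 315.1, sale of domestic government bonds to non-residents 1280.8, borrowing by resident firms from foreign banks 1058.5.)

-2481.3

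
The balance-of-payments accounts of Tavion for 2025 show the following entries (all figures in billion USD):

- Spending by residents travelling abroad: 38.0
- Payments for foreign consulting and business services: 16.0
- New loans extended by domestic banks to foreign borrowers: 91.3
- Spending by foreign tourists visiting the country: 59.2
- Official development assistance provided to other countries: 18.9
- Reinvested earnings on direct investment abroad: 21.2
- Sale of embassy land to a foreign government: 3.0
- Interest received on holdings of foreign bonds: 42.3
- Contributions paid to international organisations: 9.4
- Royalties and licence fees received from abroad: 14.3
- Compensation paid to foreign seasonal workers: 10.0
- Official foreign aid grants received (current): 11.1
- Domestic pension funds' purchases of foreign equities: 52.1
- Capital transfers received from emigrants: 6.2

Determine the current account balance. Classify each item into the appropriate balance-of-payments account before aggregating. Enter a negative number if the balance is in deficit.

55.8

Services: 59.2 + 14.3 - 16.0 - 38.0 = 19.5
Primary income: 21.2 + 42.3 - 10.0 = 53.5
Secondary income: 11.1 - 9.4 - 18.9 = -17.2
Current account = 19.5 + 53.5 + (-17.2) = 55.8
(Excluded from the current account — financial account: new loans extended by domestic banks to foreign borrowers 91.3, domestic pension funds' purchases of foreign equities 52.1; capital account: sale of embassy land to a foreign government 3.0, capital transfers received from emigrants 6.2.)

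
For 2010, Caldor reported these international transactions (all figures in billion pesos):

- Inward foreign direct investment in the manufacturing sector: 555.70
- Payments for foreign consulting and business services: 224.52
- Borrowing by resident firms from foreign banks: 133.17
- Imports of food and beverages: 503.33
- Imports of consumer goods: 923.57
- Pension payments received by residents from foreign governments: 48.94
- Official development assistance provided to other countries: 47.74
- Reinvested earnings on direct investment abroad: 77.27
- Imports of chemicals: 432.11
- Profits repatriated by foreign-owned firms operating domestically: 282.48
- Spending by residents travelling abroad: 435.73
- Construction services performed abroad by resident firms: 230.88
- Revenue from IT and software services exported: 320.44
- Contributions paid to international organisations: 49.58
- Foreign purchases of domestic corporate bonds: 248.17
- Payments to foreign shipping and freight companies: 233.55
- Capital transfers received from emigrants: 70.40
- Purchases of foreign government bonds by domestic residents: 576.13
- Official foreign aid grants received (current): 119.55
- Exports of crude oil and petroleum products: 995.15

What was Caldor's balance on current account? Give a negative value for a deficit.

-1340.38

Goods: -432.11 + 995.15 - 923.57 - 503.33 = -863.86
Services: -233.55 - 224.52 + 230.88 + 320.44 - 435.73 = -342.48
Primary income: 77.27 - 282.48 = -205.21
Secondary income: -49.58 + 48.94 + 119.55 - 47.74 = 71.17
Current account = (-863.86) + (-342.48) + (-205.21) + 71.17 = -1340.38
(Excluded from the current account — financial account: inward foreign direct investment in the manufacturing sector 555.70, borrowing by resident firms from foreign banks 133.17, foreign purchases of domestic corporate bonds 248.17, purchases of foreign government bonds by domestic residents 576.13; capital account: capital transfers received from emigrants 70.40.)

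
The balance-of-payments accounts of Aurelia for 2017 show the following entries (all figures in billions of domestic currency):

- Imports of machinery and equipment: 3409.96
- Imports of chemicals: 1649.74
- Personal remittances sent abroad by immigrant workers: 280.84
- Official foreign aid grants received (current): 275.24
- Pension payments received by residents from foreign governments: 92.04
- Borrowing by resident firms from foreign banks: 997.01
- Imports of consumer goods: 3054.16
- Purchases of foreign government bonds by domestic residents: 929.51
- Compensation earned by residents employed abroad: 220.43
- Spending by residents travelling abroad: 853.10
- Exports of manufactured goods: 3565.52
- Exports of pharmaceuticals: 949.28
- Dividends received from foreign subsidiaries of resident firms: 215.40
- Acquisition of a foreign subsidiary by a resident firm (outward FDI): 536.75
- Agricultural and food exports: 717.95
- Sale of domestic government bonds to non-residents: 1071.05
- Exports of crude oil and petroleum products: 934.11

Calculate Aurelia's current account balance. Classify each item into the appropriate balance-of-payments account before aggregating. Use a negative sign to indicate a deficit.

-2277.83

Goods: -1649.74 + 3565.52 + 934.11 + 717.95 - 3409.96 - 3054.16 + 949.28 = -1947.00
Services: -853.10
Primary income: 220.43 + 215.40 = 435.83
Secondary income: 92.04 - 280.84 + 275.24 = 86.44
Current account = (-1947.00) + (-853.10) + 435.83 + 86.44 = -2277.83
(Excluded from the current account — financial account: borrowing by resident firms from foreign banks 997.01, purchases of foreign government bonds by domestic residents 929.51, acquisition of a foreign subsidiary by a resident firm (outward FDI) 536.75, sale of domestic government bonds to non-residents 1071.05.)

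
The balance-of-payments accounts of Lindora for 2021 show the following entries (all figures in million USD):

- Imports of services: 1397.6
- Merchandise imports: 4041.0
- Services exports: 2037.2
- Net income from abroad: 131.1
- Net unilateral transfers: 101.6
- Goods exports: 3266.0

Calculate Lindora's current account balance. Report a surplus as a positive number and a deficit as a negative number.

Goods balance = 3266.0 - 4041.0 = -775.0
Services balance = 2037.2 - 1397.6 = 639.6
Trade balance (goods + services) = -775.0 + 639.6 = -135.4
Net primary income = 131.1
Net secondary income = 101.6
Current account = -135.4 + 131.1 + 101.6 = 97.3

97.3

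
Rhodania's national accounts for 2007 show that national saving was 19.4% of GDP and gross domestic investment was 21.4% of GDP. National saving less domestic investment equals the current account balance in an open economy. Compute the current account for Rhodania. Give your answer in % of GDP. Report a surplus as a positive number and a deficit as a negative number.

-2.0

S - I = CA (net lending to the rest of the world).
CA = S - I = 19.4 - 21.4 = -2.0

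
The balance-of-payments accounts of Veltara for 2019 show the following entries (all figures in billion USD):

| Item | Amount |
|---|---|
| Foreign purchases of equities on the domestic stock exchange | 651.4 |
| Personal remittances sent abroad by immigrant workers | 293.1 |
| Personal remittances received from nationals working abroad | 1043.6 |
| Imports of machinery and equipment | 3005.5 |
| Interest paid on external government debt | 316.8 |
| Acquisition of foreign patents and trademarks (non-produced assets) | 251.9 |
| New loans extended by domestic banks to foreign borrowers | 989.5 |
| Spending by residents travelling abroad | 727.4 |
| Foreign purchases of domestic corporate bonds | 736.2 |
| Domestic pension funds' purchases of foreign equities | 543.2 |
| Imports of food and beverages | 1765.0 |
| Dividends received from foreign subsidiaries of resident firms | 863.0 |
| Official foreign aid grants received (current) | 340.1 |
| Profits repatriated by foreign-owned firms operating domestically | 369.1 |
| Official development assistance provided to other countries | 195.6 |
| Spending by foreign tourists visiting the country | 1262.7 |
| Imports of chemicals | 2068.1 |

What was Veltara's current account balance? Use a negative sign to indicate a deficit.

-5231.2

Goods: -1765.0 - 2068.1 - 3005.5 = -6838.6
Services: 1262.7 - 727.4 = 535.3
Primary income: -369.1 - 316.8 + 863.0 = 177.1
Secondary income: -293.1 + 340.1 - 195.6 + 1043.6 = 895.0
Current account = (-6838.6) + 535.3 + 177.1 + 895.0 = -5231.2
(Excluded from the current account — financial account: foreign purchases of equities on the domestic stock exchange 651.4, new loans extended by domestic banks to foreign borrowers 989.5, foreign purchases of domestic corporate bonds 736.2, domestic pension funds' purchases of foreign equities 543.2; capital account: acquisition of foreign patents and trademarks (non-produced assets) 251.9.)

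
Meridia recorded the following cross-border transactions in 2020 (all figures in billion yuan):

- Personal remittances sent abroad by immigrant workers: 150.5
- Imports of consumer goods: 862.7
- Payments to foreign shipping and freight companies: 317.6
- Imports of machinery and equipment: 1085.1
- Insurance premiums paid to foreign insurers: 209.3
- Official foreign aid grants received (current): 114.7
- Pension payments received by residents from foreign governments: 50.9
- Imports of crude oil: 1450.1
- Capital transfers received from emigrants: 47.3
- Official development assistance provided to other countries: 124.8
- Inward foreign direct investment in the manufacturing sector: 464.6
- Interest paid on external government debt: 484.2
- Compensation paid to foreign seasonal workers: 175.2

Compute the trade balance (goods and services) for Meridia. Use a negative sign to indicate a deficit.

Goods: -1450.1 - 1085.1 - 862.7 = -3397.9
Services: -209.3 - 317.6 = -526.9
Trade balance = -3397.9 + (-526.9) = -3924.8
(Excluded from the trade balance — secondary income: personal remittances sent abroad by immigrant workers 150.5, official foreign aid grants received (current) 114.7, pension payments received by residents from foreign governments 50.9, official development assistance provided to other countries 124.8; capital account: capital transfers received from emigrants 47.3; financial account: inward foreign direct investment in the manufacturing sector 464.6; primary income: interest paid on external government debt 484.2, compensation paid to foreign seasonal workers 175.2.)

-3924.8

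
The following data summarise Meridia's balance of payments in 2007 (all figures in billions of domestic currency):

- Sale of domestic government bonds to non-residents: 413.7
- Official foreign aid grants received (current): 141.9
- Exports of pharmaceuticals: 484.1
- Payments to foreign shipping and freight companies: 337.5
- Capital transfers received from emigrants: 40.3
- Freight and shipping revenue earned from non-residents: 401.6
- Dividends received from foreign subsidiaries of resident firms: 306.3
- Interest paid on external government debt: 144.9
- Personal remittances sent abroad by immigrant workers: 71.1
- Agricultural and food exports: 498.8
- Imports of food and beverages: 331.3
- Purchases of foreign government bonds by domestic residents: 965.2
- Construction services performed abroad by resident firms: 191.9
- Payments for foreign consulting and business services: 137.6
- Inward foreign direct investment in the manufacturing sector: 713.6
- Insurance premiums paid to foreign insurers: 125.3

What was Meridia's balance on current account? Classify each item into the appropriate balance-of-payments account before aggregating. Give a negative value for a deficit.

Goods: -331.3 + 484.1 + 498.8 = 651.6
Services: -337.5 - 137.6 - 125.3 + 191.9 + 401.6 = -6.9
Primary income: 306.3 - 144.9 = 161.4
Secondary income: 141.9 - 71.1 = 70.8
Current account = 651.6 + (-6.9) + 161.4 + 70.8 = 876.9
(Excluded from the current account — financial account: sale of domestic government bonds to non-residents 413.7, purchases of foreign government bonds by domestic residents 965.2, inward foreign direct investment in the manufacturing sector 713.6; capital account: capital transfers received from emigrants 40.3.)

876.9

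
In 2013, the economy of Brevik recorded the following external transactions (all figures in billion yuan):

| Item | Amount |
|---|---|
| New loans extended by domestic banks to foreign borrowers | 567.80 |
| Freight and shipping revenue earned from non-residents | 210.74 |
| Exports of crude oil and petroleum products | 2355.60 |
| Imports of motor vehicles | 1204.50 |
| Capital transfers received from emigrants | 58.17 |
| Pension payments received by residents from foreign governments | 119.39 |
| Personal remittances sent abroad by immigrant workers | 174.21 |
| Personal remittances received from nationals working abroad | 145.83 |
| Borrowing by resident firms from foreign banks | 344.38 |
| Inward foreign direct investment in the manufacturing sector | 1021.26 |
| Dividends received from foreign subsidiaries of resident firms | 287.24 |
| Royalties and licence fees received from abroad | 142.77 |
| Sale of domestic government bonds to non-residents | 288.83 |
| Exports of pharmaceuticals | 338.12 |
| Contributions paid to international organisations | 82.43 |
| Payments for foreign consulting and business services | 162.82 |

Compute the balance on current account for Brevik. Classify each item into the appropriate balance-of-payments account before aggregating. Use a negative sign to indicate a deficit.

1975.73

Goods: -1204.50 + 338.12 + 2355.60 = 1489.22
Services: 210.74 - 162.82 + 142.77 = 190.69
Primary income: 287.24
Secondary income: 145.83 + 119.39 - 174.21 - 82.43 = 8.58
Current account = 1489.22 + 190.69 + 287.24 + 8.58 = 1975.73
(Excluded from the current account — financial account: new loans extended by domestic banks to foreign borrowers 567.80, borrowing by resident firms from foreign banks 344.38, inward foreign direct investment in the manufacturing sector 1021.26, sale of domestic government bonds to non-residents 288.83; capital account: capital transfers received from emigrants 58.17.)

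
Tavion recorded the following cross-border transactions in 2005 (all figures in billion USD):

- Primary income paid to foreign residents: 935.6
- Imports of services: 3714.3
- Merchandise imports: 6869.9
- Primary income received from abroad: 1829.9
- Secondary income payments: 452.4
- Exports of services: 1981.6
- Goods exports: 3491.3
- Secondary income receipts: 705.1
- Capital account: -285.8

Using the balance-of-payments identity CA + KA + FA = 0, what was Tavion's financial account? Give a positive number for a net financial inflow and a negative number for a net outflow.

Goods balance = 3491.3 - 6869.9 = -3378.6
Services balance = 1981.6 - 3714.3 = -1732.7
Trade balance (goods + services) = -3378.6 + (-1732.7) = -5111.3
Net primary income = 1829.9 - 935.6 = 894.3
Net secondary income = 705.1 - 452.4 = 252.7
Current account = -5111.3 + 894.3 + 252.7 = -3964.3
Financial account = -(-3964.3 + (-285.8)) = 4250.1

4250.1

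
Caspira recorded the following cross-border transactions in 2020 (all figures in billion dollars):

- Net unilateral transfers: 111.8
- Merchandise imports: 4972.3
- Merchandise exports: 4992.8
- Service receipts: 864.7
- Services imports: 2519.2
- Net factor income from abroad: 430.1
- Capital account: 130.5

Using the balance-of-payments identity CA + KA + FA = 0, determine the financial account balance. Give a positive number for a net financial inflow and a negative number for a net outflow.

961.6

Goods balance = 4992.8 - 4972.3 = 20.5
Services balance = 864.7 - 2519.2 = -1654.5
Trade balance (goods + services) = 20.5 + (-1654.5) = -1634.0
Net primary income = 430.1
Net secondary income = 111.8
Current account = -1634.0 + 430.1 + 111.8 = -1092.1
Financial account = -(-1092.1 + 130.5) = 961.6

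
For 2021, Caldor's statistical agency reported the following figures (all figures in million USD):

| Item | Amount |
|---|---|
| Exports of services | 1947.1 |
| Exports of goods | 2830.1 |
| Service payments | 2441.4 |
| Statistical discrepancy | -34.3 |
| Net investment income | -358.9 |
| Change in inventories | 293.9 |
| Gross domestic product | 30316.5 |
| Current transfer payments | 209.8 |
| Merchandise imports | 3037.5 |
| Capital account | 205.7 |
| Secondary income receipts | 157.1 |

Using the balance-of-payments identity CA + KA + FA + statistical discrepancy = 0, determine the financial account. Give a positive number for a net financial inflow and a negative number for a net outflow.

Goods balance = 2830.1 - 3037.5 = -207.4
Services balance = 1947.1 - 2441.4 = -494.3
Trade balance (goods + services) = -207.4 + (-494.3) = -701.7
Net primary income = -358.9
Net secondary income = 157.1 - 209.8 = -52.7
Current account = -701.7 + (-358.9) + (-52.7) = -1113.3
Financial account = -(-1113.3 + 205.7 + (-34.3)) = 941.9

941.9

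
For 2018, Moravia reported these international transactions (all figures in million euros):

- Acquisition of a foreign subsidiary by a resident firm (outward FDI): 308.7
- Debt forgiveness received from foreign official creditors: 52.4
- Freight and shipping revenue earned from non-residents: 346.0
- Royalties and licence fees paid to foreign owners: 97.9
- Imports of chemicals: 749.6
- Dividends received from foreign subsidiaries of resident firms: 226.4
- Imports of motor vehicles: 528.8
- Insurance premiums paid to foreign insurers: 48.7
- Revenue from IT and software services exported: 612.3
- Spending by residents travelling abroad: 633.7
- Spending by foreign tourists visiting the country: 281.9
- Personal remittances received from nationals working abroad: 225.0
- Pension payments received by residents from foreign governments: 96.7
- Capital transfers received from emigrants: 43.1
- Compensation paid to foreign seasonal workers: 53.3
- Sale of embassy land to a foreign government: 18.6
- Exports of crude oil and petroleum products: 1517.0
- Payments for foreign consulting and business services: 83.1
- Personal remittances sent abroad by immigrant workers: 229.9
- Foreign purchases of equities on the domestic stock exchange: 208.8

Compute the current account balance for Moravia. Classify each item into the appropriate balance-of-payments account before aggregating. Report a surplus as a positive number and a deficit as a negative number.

880.3

Goods: -528.8 - 749.6 + 1517.0 = 238.6
Services: -83.1 + 612.3 + 346.0 - 633.7 - 97.9 + 281.9 - 48.7 = 376.8
Primary income: -53.3 + 226.4 = 173.1
Secondary income: 225.0 - 229.9 + 96.7 = 91.8
Current account = 238.6 + 376.8 + 173.1 + 91.8 = 880.3
(Excluded from the current account — financial account: acquisition of a foreign subsidiary by a resident firm (outward FDI) 308.7, foreign purchases of equities on the domestic stock exchange 208.8; capital account: debt forgiveness received from foreign official creditors 52.4, capital transfers received from emigrants 43.1, sale of embassy land to a foreign government 18.6.)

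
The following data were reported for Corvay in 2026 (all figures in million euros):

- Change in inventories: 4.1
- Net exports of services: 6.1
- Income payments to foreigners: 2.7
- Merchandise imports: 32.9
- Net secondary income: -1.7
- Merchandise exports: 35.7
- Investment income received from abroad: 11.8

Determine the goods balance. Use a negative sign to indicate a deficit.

Goods balance = 35.7 - 32.9 = 2.8

2.8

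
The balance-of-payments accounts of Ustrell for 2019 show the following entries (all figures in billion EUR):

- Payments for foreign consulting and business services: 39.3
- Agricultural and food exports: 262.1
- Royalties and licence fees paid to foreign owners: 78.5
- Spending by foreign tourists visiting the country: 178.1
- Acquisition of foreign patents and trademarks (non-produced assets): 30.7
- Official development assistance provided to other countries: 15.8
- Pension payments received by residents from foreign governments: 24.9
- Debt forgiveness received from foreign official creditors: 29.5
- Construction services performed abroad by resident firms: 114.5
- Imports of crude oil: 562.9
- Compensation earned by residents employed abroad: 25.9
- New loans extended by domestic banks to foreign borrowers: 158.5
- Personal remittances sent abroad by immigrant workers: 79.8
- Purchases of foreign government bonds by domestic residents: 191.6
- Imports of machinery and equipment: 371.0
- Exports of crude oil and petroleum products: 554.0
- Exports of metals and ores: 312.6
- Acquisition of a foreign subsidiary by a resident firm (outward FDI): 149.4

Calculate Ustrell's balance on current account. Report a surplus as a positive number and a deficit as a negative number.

Goods: 554.0 - 562.9 + 262.1 + 312.6 - 371.0 = 194.8
Services: 114.5 - 78.5 - 39.3 + 178.1 = 174.8
Primary income: 25.9
Secondary income: -15.8 - 79.8 + 24.9 = -70.7
Current account = 194.8 + 174.8 + 25.9 + (-70.7) = 324.8
(Excluded from the current account — capital account: acquisition of foreign patents and trademarks (non-produced assets) 30.7, debt forgiveness received from foreign official creditors 29.5; financial account: new loans extended by domestic banks to foreign borrowers 158.5, purchases of foreign government bonds by domestic residents 191.6, acquisition of a foreign subsidiary by a resident firm (outward FDI) 149.4.)

324.8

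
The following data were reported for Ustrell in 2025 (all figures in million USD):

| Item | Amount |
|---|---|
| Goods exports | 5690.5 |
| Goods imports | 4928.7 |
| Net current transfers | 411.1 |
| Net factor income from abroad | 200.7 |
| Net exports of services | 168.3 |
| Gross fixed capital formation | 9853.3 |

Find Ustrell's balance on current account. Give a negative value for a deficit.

1541.9

Goods balance = 5690.5 - 4928.7 = 761.8
Services balance = 168.3
Trade balance (goods + services) = 761.8 + 168.3 = 930.1
Net primary income = 200.7
Net secondary income = 411.1
Current account = 930.1 + 200.7 + 411.1 = 1541.9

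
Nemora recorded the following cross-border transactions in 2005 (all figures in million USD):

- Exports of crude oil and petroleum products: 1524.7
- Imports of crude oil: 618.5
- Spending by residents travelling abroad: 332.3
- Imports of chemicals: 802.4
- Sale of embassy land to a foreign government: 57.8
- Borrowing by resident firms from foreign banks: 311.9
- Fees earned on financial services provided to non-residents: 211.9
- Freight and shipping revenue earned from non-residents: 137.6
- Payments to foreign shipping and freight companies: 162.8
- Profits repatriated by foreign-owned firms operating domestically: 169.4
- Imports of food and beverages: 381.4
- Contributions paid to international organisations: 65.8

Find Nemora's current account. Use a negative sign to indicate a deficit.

Goods: -802.4 - 381.4 - 618.5 + 1524.7 = -277.6
Services: 137.6 - 332.3 + 211.9 - 162.8 = -145.6
Primary income: -169.4
Secondary income: -65.8
Current account = (-277.6) + (-145.6) + (-169.4) + (-65.8) = -658.4
(Excluded from the current account — capital account: sale of embassy land to a foreign government 57.8; financial account: borrowing by resident firms from foreign banks 311.9.)

-658.4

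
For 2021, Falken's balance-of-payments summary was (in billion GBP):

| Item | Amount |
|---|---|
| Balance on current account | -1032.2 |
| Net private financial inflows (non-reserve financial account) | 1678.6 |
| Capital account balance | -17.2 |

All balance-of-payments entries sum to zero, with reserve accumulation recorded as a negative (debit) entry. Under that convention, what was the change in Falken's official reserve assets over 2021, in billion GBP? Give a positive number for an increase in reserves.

629.2

Official reserve transactions balance = -((-1032.2) + (-17.2) + 1678.6) = -629.2
An accumulation of reserves is recorded as a debit (negative entry), so the change in the stock of reserves is the negative of that balance.
Change in official reserves = -(-629.2) = 629.2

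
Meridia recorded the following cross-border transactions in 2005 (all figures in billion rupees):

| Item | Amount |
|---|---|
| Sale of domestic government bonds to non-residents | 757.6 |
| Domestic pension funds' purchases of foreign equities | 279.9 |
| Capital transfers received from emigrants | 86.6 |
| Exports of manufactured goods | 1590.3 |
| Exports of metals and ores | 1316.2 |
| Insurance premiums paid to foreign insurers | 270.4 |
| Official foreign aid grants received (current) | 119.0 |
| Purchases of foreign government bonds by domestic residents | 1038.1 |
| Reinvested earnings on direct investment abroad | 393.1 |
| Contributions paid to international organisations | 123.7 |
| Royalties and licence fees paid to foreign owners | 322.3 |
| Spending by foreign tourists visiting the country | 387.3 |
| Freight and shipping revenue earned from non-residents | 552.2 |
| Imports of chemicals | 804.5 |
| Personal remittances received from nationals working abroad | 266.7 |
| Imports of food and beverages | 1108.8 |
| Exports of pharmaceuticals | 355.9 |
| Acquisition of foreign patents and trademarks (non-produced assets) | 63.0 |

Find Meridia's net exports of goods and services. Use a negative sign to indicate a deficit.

1695.9

Goods: -1108.8 + 355.9 + 1316.2 - 804.5 + 1590.3 = 1349.1
Services: -322.3 + 552.2 + 387.3 - 270.4 = 346.8
Trade balance = 1349.1 + 346.8 = 1695.9
(Excluded from the trade balance — financial account: sale of domestic government bonds to non-residents 757.6, domestic pension funds' purchases of foreign equities 279.9, purchases of foreign government bonds by domestic residents 1038.1; capital account: capital transfers received from emigrants 86.6, acquisition of foreign patents and trademarks (non-produced assets) 63.0; secondary income: official foreign aid grants received (current) 119.0, contributions paid to international organisations 123.7, personal remittances received from nationals working abroad 266.7; primary income: reinvested earnings on direct investment abroad 393.1.)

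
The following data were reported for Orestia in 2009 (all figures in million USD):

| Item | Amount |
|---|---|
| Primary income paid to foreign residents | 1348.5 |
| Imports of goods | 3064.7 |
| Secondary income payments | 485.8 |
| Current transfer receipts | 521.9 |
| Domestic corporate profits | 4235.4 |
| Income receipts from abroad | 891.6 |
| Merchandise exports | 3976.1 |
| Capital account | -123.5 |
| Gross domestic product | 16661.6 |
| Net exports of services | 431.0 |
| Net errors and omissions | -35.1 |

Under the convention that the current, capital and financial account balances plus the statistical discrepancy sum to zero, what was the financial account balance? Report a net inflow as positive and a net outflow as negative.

Goods balance = 3976.1 - 3064.7 = 911.4
Services balance = 431.0
Trade balance (goods + services) = 911.4 + 431.0 = 1342.4
Net primary income = 891.6 - 1348.5 = -456.9
Net secondary income = 521.9 - 485.8 = 36.1
Current account = 1342.4 + (-456.9) + 36.1 = 921.6
Financial account = -(921.6 + (-123.5) + (-35.1)) = -763.0

-763.0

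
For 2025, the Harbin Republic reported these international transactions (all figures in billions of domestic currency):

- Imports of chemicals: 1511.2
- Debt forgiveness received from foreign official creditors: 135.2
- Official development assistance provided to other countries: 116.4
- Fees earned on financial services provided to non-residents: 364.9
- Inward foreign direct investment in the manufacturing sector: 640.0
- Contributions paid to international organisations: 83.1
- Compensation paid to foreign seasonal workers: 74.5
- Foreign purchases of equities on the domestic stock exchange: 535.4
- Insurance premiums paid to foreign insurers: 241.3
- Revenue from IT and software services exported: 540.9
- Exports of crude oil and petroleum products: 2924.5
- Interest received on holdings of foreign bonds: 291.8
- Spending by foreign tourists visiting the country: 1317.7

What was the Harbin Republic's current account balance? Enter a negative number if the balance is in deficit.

Goods: 2924.5 - 1511.2 = 1413.3
Services: 1317.7 - 241.3 + 364.9 + 540.9 = 1982.2
Primary income: -74.5 + 291.8 = 217.3
Secondary income: -83.1 - 116.4 = -199.5
Current account = 1413.3 + 1982.2 + 217.3 + (-199.5) = 3413.3
(Excluded from the current account — capital account: debt forgiveness received from foreign official creditors 135.2; financial account: inward foreign direct investment in the manufacturing sector 640.0, foreign purchases of equities on the domestic stock exchange 535.4.)

3413.3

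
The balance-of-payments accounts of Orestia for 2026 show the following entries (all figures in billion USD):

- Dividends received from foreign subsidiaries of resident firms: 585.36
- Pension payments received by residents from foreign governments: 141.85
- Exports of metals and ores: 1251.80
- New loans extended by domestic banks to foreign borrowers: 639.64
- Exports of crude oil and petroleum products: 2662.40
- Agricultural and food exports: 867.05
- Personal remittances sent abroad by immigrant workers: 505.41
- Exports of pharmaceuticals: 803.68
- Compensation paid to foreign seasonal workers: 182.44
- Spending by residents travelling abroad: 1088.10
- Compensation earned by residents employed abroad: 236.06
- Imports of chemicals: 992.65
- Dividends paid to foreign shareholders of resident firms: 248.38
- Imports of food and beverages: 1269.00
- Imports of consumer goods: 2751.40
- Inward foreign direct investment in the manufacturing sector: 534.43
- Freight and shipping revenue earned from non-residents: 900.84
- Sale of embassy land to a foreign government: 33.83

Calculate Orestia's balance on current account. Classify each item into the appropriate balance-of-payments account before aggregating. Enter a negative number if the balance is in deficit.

411.66

Goods: 1251.80 + 867.05 - 2751.40 - 992.65 - 1269.00 + 803.68 + 2662.40 = 571.88
Services: 900.84 - 1088.10 = -187.26
Primary income: 585.36 - 182.44 + 236.06 - 248.38 = 390.60
Secondary income: 141.85 - 505.41 = -363.56
Current account = 571.88 + (-187.26) + 390.60 + (-363.56) = 411.66
(Excluded from the current account — financial account: new loans extended by domestic banks to foreign borrowers 639.64, inward foreign direct investment in the manufacturing sector 534.43; capital account: sale of embassy land to a foreign government 33.83.)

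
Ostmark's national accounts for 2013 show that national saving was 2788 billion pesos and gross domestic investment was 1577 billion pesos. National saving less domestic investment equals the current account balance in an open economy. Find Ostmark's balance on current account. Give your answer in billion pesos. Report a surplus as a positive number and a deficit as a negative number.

1211

S - I = CA (net lending to the rest of the world).
CA = S - I = 2788 - 1577 = 1211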